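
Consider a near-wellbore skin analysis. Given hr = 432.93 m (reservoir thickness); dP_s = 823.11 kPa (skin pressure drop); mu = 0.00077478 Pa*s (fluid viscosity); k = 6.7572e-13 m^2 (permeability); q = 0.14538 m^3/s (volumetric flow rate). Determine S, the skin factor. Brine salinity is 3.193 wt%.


S = dP_s * 1000 * 2*pi*k*hr / (q*mu)
S = 823.11 * 1000 * 2*pi*6.7572e-13*432.93 / (0.14538*0.00077478)
S = 13.432


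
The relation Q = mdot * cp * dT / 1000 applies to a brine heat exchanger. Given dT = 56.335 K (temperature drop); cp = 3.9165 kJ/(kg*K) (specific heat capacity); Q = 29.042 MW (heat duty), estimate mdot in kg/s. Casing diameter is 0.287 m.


mdot = Q * 1000 / (cp * dT)
mdot = 29.042 * 1000 / (3.9165 * 56.335)
mdot = 131.63 kg/s


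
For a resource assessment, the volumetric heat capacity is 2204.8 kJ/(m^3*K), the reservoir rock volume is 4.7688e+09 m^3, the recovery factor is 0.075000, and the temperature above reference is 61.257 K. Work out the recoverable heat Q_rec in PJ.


Step 1: Q_s = Vr*rhoc*dT/1e12 = 4.7688e+09*2204.8*61.257/1e12 = 644.0714 PJ
Step 2: Q_rec = Q_s * RF = 644.0714 * 0.075 = 48.305 PJ
Q_rec = 48.305 PJ


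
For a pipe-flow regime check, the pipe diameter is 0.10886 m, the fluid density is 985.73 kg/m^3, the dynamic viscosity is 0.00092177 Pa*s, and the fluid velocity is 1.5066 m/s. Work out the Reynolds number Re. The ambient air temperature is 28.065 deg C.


Re = rho * vel * D / mu
Re = 985.73 * 1.5066 * 0.10886 / 0.00092177
Re = 1.7539e+05


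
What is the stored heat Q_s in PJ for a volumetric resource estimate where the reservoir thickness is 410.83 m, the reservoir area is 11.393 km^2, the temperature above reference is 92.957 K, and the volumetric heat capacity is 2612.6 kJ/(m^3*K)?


Step 1: Vr = A*1e6*hr = 11.393*1e6*410.83 = 4.680586e+09 m^3
Step 2: Q_s = Vr*rhoc*dT/1e12 = 4.680586e+09*2612.6*92.957/1e12 = 1136.7 PJ
Q_s = 1136.7 PJ


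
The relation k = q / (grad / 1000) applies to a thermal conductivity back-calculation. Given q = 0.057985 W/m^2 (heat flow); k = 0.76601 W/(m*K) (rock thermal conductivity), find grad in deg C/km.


grad = q / k * 1000
grad = 0.057985 / 0.76601 * 1000
grad = 75.697 deg C/km


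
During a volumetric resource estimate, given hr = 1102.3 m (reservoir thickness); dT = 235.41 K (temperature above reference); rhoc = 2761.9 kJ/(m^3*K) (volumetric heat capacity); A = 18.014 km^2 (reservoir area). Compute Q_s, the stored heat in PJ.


Step 1: Vr = A*1e6*hr = 18.014*1e6*1102.3 = 1.985683e+10 m^3
Step 2: Q_s = Vr*rhoc*dT/1e12 = 1.985683e+10*2761.9*235.41/1e12 = 12910 PJ
Q_s = 12910 PJ


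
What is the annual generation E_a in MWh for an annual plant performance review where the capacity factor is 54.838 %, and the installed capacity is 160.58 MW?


E_a = CF / 100 * cap * 8760
E_a = 54.838 / 100 * 160.58 * 8760
E_a = 7.7140e+05 MWh


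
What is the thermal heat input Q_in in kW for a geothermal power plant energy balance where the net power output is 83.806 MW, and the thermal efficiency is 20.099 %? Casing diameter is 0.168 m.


Q_in = W_net / (eta / 100)
Q_in = 83.806 / (20.099 / 100)
Q_in = 416.9660 MW
Convert: 416.9660 MW * 1000.0 = 4.1697e+05 kW
Q_in = 4.1697e+05 kW


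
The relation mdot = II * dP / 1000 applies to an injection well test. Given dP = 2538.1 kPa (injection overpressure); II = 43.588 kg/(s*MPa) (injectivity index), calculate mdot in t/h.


mdot = II * dP / 1000
mdot = 43.588 * 2538.1 / 1000
mdot = 110.6307 kg/s
Convert: 110.6307 kg/s * 3.6 = 398.27 t/h
mdot = 398.27 t/h


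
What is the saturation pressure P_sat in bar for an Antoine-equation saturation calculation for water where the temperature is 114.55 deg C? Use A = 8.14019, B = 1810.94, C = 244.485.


P_sat = 10^(A - B/(C + T)) / 760 * 0.101325
P_sat = 10^(8.14019 - 1810.94/(244.485 + 114.55)) / 760 * 0.101325
P_sat = 0.1664116 MPa
Convert: 0.1664116 MPa * 10.0 = 1.6641 bar
P_sat = 1.6641 bar


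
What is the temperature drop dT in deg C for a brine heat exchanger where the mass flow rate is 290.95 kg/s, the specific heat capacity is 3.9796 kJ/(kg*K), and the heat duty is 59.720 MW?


dT = Q * 1000 / (mdot * cp)
dT = 59.720 * 1000 / (290.95 * 3.9796)
dT = 51.57771 K
Convert (temperature difference, 1 K = 1 deg C): 51.57771 K = 51.57771 deg C
dT = 51.578 deg C


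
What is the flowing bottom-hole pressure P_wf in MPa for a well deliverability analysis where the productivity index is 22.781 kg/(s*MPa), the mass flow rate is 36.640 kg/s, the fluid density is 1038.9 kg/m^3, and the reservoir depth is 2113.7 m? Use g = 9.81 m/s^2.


Step 1: P_i = rho*g*h/1e6 = 1038.9*9.81*2113.7/1e6 = 21.54200 MPa
Step 2: P_wf = P_i - mdot/PI = 21.54200 - 36.64/22.781 = 19.934 MPa
P_wf = 19.934 MPa


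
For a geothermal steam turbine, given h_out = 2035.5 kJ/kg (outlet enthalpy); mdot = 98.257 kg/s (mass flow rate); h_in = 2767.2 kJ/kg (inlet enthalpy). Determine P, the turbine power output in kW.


P = mdot * (h_in - h_out) / 1000
P = 98.257 * (2767.2 - 2035.5) / 1000
P = 71.89465 MW
Convert: 71.89465 MW * 1000.0 = 71895 kW
P = 71895 kW


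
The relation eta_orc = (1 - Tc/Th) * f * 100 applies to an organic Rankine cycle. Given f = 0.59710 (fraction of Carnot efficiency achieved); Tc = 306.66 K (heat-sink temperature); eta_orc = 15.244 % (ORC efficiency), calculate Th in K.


Th = Tc / (1 - (eta_orc/100)/f)
Th = 306.66 / (1 - (15.244/100)/0.59710)
Th = 411.79 K


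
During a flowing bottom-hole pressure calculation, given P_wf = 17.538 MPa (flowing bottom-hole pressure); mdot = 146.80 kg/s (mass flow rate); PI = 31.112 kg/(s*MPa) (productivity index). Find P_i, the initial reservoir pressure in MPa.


P_i = P_wf + mdot / PI
P_i = 17.538 + 146.80 / 31.112
P_i = 22.256 MPa


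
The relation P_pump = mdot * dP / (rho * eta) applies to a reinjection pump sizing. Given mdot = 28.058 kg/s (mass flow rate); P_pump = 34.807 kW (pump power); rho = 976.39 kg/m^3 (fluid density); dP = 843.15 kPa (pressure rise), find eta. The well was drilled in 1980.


eta = mdot * dP / (rho * P_pump)
eta = 28.058 * 843.15 / (976.39 * 34.807)
eta = 0.69610


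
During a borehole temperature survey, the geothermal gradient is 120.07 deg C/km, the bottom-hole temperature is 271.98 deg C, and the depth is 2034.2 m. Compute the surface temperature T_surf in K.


T_surf = T_d - grad * d / 1000
T_surf = 271.98 - 120.07 * 2034.2 / 1000
T_surf = 27.73361 deg C
Convert to K: 27.73361 + 273.15 = 300.88 K
T_surf = 300.88 K


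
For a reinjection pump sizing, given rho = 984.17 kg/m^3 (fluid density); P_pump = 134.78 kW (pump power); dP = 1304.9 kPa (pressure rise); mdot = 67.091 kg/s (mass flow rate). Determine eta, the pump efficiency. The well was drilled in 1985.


eta = mdot * dP / (rho * P_pump)
eta = 67.091 * 1304.9 / (984.17 * 134.78)
eta = 0.66000


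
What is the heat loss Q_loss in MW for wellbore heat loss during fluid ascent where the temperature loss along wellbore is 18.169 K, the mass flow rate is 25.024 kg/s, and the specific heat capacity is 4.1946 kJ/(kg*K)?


Q_loss = mdot * cp * dT
Q_loss = 25.024 * 4.1946 * 18.169
Q_loss = 1907.121 kW
Convert: 1907.121 kW * 0.001 = 1.9071 MW
Q_loss = 1.9071 MW


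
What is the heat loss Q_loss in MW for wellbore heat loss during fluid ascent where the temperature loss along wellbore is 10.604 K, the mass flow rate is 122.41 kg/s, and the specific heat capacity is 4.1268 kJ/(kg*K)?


Q_loss = mdot * cp * dT
Q_loss = 122.41 * 4.1268 * 10.604
Q_loss = 5356.733 kW
Convert: 5356.733 kW * 0.001 = 5.3567 MW
Q_loss = 5.3567 MW


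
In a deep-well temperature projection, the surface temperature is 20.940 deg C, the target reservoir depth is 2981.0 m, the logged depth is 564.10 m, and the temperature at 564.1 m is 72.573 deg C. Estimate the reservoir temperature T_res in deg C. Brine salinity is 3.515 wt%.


Step 1: grad = (T_d1 - T_surf)/d1 * 1000 = (72.573 - 20.94)/564.1 * 1000 = 91.53164 deg C/km
Step 2: T_res = T_surf + grad*d2/1000 = 20.94 + 91.53164*2981.0/1000 = 293.80 deg C
T_res = 293.80 deg C


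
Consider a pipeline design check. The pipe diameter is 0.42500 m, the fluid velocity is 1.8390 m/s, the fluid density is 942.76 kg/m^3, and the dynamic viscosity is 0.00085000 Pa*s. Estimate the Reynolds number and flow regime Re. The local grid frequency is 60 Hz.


Step 1: Re = rho*vel*D/mu = 942.76*1.839*0.425/0.00085 = 8.6687e+05
Step 2: Re = 8.6687e+05 > 4000, so flow is turbulent.
Re = 8.6687e+05 (turbulent)


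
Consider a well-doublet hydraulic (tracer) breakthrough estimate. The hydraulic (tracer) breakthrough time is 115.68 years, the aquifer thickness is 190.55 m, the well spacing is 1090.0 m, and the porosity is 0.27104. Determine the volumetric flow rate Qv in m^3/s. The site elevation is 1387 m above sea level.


Qv = pi*hr*phi*L^2 / (3*t_bt*365.25*86400)
Qv = pi*190.55*0.27104*1090.0^2 / (3*115.68*365.25*86400)
Qv = 0.017602 m^3/s


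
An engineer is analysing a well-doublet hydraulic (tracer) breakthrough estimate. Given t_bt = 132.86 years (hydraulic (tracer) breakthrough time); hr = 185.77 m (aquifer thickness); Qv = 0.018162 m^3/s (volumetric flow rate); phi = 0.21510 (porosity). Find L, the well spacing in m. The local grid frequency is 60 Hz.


L = sqrt(t_bt*365.25*86400*3*Qv / (pi*hr*phi))
L = sqrt(132.86*365.25*86400*3*0.018162 / (pi*185.77*0.21510))
L = 1349.0 m


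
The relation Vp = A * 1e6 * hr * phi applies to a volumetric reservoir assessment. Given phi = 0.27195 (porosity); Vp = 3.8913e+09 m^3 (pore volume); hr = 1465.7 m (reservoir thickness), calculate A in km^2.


A = Vp / (1e6 * hr * phi)
A = 3.8913e+09 / (1e6 * 1465.7 * 0.27195)
A = 9.7625 km^2


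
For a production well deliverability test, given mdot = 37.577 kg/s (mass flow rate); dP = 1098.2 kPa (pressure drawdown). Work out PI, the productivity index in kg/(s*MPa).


PI = mdot * 1000 / dP
PI = 37.577 * 1000 / 1098.2
PI = 34.217 kg/(s*MPa)


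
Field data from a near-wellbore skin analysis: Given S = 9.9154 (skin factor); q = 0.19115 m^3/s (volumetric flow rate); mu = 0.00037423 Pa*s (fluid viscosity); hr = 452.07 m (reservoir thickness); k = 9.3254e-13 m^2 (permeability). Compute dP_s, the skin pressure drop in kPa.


dP_s = S * q * mu / (2*pi*k*hr) / 1000
dP_s = 9.9154 * 0.19115 * 0.00037423 / (2*pi*9.3254e-13*452.07) / 1000
dP_s = 267.78 kPa


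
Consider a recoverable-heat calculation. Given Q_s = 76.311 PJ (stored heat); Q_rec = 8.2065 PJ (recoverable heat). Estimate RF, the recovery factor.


RF = Q_rec / Q_s
RF = 8.2065 / 76.311
RF = 0.10754


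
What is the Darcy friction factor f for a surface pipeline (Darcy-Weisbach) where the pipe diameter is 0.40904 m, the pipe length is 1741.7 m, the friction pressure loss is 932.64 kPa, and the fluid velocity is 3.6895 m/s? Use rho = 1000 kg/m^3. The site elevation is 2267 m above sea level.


f = dP*1000 / ((L/D)*(rho*vel^2/2))
f = 932.64*1000 / ((1741.7/0.40904)*(1000*3.6895^2/2))
f = 0.032181


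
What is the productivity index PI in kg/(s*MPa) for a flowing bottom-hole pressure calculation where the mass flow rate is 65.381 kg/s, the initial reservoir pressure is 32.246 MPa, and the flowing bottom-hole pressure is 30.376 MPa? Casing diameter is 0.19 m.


PI = mdot / (P_i - P_wf)
PI = 65.381 / (32.246 - 30.376)
PI = 34.963 kg/(s*MPa)


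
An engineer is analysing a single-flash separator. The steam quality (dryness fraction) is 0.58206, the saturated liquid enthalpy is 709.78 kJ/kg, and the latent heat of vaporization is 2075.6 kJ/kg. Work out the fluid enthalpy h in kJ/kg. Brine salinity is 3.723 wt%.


h = hf + x * hfg
h = 709.78 + 0.58206 * 2075.6
h = 1917.9 kJ/kg


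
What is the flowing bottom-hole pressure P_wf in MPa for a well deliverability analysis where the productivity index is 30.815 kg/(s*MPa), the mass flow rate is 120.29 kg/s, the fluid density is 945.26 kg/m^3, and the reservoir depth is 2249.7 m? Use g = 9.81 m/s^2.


Step 1: P_i = rho*g*h/1e6 = 945.26*9.81*2249.7/1e6 = 20.86147 MPa
Step 2: P_wf = P_i - mdot/PI = 20.86147 - 120.29/30.815 = 16.958 MPa
P_wf = 16.958 MPa


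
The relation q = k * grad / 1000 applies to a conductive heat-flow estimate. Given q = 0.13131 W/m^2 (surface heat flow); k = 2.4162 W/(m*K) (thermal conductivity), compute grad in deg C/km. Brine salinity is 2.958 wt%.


grad = q * 1000 / k
grad = 0.13131 * 1000 / 2.4162
grad = 54.346 deg C/km


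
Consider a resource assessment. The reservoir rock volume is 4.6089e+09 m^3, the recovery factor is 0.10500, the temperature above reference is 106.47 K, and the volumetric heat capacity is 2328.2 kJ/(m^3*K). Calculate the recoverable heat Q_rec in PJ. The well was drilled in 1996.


Step 1: Q_s = Vr*rhoc*dT/1e12 = 4.6089e+09*2328.2*106.47/1e12 = 1142.470 PJ
Step 2: Q_rec = Q_s * RF = 1142.470 * 0.105 = 119.96 PJ
Q_rec = 119.96 PJ


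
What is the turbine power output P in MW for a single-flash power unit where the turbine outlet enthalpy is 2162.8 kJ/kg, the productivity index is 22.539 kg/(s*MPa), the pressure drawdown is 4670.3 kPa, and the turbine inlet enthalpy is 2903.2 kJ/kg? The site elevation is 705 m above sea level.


Step 1: mdot = PI * dP / 1000 = 22.539 * 4670.3 / 1000 = 105.2639 kg/s
Step 2: P = mdot*(h_in - h_out)/1000 = 105.2639*(2903.2 - 2162.8)/1000 = 77.937 MW
P = 77.937 MW


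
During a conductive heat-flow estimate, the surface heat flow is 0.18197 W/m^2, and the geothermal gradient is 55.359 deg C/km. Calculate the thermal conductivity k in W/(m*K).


k = q * 1000 / grad
k = 0.18197 * 1000 / 55.359
k = 3.2871 W/(m*K)


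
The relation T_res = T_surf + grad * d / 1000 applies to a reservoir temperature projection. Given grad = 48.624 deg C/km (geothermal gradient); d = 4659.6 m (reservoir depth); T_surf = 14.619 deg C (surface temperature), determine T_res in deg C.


T_res = T_surf + grad * d / 1000
T_res = 14.619 + 48.624 * 4659.6 / 1000
T_res = 241.19 deg C


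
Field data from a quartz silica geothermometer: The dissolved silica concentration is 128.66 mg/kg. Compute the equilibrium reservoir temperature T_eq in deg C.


T_eq = 1309 / (5.19 - log10(SiO2)) - 273.15
T_eq = 1309 / (5.19 - log10(128.66)) - 273.15
T_eq = 151.77 deg C


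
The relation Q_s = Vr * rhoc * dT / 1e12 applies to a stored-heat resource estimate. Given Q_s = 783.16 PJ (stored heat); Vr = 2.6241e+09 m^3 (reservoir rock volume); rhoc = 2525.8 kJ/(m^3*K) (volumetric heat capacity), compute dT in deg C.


dT = Q_s * 1e12 / (Vr * rhoc)
dT = 783.16 * 1e12 / (2.6241e+09 * 2525.8)
dT = 118.1602 K
Convert (temperature difference, 1 K = 1 deg C): 118.1602 K = 118.1602 deg C
dT = 118.16 deg C


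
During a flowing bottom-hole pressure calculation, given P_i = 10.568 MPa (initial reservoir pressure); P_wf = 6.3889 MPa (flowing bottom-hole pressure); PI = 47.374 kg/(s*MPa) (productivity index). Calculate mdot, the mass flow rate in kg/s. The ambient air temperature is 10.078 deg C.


mdot = (P_i - P_wf) * PI
mdot = (10.568 - 6.3889) * 47.374
mdot = 197.98 kg/s


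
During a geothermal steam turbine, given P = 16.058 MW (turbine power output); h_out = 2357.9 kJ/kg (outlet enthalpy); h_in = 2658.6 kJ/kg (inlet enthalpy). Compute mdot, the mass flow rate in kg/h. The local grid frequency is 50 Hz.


mdot = P * 1000 / (h_in - h_out)
mdot = 16.058 * 1000 / (2658.6 - 2357.9)
mdot = 53.40206 kg/s
Convert: 53.40206 kg/s * 3600.0 = 1.9225e+05 kg/h
mdot = 1.9225e+05 kg/h


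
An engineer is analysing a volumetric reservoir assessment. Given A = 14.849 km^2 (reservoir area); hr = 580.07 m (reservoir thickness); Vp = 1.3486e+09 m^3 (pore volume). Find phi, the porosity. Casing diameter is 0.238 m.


phi = Vp / (A * 1e6 * hr)
phi = 1.3486e+09 / (14.849 * 1e6 * 580.07)
phi = 0.15657


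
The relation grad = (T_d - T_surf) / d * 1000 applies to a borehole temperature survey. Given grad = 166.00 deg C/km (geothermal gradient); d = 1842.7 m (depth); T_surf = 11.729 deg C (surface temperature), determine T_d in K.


T_d = T_surf + grad * d / 1000
T_d = 11.729 + 166.00 * 1842.7 / 1000
T_d = 317.6172 deg C
Convert to K: 317.6172 + 273.15 = 590.77 K
T_d = 590.77 K


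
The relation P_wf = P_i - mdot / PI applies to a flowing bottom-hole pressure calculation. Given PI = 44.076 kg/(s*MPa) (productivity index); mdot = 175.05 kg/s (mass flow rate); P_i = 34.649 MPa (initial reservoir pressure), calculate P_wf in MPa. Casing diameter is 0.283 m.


P_wf = P_i - mdot / PI
P_wf = 34.649 - 175.05 / 44.076
P_wf = 30.677 MPa


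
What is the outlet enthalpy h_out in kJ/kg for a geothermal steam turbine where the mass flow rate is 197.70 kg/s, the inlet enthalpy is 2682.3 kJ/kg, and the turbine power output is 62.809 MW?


h_out = h_in - P * 1000 / mdot
h_out = 2682.3 - 62.809 * 1000 / 197.70
h_out = 2364.6 kJ/kg


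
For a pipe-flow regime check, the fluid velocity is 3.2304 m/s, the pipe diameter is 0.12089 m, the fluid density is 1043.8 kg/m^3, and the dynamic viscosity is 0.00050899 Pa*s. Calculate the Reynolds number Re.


Re = rho * vel * D / mu
Re = 1043.8 * 3.2304 * 0.12089 / 0.00050899
Re = 8.0086e+05


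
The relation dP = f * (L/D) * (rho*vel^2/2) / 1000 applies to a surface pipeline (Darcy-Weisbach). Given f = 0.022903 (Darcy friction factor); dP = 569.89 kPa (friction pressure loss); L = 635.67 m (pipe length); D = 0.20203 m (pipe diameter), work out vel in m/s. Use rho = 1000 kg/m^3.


vel = sqrt(dP*1000*2*D / (f*L*rho))
vel = sqrt(569.89*1000*2*0.20203 / (0.022903*635.67*1000))
vel = 3.9770 m/s


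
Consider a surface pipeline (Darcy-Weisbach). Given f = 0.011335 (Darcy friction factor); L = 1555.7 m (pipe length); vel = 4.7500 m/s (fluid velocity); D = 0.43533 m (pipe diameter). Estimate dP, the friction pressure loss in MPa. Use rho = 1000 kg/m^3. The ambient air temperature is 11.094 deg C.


dP = f * (L/D) * (rho*vel^2/2) / 1000
dP = 0.011335 * (1555.7/0.43533) * (1000*4.7500^2/2) / 1000
dP = 456.9682 kPa
Convert: 456.9682 kPa * 0.001 = 0.45697 MPa
dP = 0.45697 MPa


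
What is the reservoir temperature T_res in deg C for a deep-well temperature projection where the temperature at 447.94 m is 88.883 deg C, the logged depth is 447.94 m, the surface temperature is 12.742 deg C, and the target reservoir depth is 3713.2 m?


Step 1: grad = (T_d1 - T_surf)/d1 * 1000 = (88.883 - 12.742)/447.94 * 1000 = 169.9804 deg C/km
Step 2: T_res = T_surf + grad*d2/1000 = 12.742 + 169.9804*3713.2/1000 = 643.91 deg C
T_res = 643.91 deg C


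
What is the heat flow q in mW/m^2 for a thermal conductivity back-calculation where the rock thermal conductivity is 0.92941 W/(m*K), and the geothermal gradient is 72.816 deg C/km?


q = k * grad / 1000
q = 0.92941 * 72.816 / 1000
q = 0.06767592 W/m^2
Convert: 0.06767592 W/m^2 * 1000.0 = 67.676 mW/m^2
q = 67.676 mW/m^2


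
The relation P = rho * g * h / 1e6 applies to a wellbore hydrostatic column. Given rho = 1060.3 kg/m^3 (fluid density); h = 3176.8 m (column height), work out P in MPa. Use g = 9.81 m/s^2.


P = rho * g * h / 1e6
P = 1060.3 * 9.81 * 3176.8 / 1e6
P = 33.044 MPa


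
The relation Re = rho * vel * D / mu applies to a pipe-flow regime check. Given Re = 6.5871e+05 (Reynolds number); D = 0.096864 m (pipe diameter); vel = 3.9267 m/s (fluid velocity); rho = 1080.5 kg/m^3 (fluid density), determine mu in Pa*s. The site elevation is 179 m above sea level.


mu = rho * vel * D / Re
mu = 1080.5 * 3.9267 * 0.096864 / 6.5871e+05
mu = 0.00062391 Pa*s


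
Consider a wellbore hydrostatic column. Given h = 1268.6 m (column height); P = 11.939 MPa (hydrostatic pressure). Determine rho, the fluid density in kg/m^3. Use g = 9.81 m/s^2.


rho = P * 1e6 / (g * h)
rho = 11.939 * 1e6 / (9.81 * 1268.6)
rho = 959.34 kg/m^3


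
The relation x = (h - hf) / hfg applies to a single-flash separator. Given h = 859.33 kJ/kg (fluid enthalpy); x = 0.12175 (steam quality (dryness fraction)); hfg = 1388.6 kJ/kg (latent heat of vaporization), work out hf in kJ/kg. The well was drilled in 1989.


hf = h - x * hfg
hf = 859.33 - 0.12175 * 1388.6
hf = 690.27 kJ/kg


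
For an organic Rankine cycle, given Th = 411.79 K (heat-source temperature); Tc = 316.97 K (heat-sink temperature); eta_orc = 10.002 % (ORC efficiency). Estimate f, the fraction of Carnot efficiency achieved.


f = (eta_orc/100) / (1 - Tc/Th)
f = (10.002/100) / (1 - 316.97/411.79)
f = 0.43437


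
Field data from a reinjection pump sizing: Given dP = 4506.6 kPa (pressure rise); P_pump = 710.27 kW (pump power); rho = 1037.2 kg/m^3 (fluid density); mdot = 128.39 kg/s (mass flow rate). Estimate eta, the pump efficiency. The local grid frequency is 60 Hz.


eta = mdot * dP / (rho * P_pump)
eta = 128.39 * 4506.6 / (1037.2 * 710.27)
eta = 0.78541


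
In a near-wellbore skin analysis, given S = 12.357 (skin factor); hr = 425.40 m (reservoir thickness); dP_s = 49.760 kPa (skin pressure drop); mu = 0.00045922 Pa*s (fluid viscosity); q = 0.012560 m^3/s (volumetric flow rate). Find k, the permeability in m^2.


k = S*q*mu / (2*pi*dP_s*1000*hr)
k = 12.357*0.012560*0.00045922 / (2*pi*49.760*1000*425.40)
k = 5.3588e-13 m^2


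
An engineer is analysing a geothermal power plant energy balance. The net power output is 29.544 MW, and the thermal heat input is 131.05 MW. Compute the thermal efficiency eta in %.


eta = W_net / Q_in * 100
eta = 29.544 / 131.05 * 100
eta = 22.544 %


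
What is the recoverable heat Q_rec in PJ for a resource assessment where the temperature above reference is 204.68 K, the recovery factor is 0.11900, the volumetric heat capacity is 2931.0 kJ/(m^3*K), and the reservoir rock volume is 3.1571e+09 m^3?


Step 1: Q_s = Vr*rhoc*dT/1e12 = 3.1571e+09*2931.0*204.68/1e12 = 1893.998 PJ
Step 2: Q_rec = Q_s * RF = 1893.998 * 0.119 = 225.39 PJ
Q_rec = 225.39 PJ


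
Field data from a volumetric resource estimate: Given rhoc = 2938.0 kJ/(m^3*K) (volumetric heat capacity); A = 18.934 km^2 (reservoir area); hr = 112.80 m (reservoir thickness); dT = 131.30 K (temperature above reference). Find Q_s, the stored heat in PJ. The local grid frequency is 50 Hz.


Step 1: Vr = A*1e6*hr = 18.934*1e6*112.8 = 2.135755e+09 m^3
Step 2: Q_s = Vr*rhoc*dT/1e12 = 2.135755e+09*2938.0*131.3/1e12 = 823.89 PJ
Q_s = 823.89 PJ


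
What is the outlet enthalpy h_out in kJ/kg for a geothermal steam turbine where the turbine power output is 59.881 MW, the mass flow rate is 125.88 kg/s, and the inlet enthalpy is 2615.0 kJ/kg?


h_out = h_in - P * 1000 / mdot
h_out = 2615.0 - 59.881 * 1000 / 125.88
h_out = 2139.3 kJ/kg


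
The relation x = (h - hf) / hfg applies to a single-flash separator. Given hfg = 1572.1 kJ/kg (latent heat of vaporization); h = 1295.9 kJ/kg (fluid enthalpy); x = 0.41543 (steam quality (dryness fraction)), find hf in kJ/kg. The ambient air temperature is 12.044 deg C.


hf = h - x * hfg
hf = 1295.9 - 0.41543 * 1572.1
hf = 642.80 kJ/kg


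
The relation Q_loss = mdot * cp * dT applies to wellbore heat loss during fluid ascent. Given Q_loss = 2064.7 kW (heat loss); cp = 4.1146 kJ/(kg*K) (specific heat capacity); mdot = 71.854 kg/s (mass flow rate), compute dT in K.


dT = Q_loss / (mdot * cp)
dT = 2064.7 / (71.854 * 4.1146)
dT = 6.9836 K


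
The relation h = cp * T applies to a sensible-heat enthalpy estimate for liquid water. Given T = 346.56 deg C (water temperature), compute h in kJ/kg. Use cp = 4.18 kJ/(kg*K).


h = cp * T
h = 4.18 * 346.56
h = 1448.6 kJ/kg


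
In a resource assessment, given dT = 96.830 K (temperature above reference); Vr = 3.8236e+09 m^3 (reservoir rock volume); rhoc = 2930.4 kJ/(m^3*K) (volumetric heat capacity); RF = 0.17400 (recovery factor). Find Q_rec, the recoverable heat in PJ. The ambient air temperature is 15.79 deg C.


Step 1: Q_s = Vr*rhoc*dT/1e12 = 3.8236e+09*2930.4*96.83/1e12 = 1084.949 PJ
Step 2: Q_rec = Q_s * RF = 1084.949 * 0.174 = 188.78 PJ
Q_rec = 188.78 PJ


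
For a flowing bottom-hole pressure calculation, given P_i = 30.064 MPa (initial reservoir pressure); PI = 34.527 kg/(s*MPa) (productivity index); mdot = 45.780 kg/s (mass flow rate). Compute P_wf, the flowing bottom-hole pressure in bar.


P_wf = P_i - mdot / PI
P_wf = 30.064 - 45.780 / 34.527
P_wf = 28.73808 MPa
Convert: 28.73808 MPa * 10.0 = 287.38 bar
P_wf = 287.38 bar


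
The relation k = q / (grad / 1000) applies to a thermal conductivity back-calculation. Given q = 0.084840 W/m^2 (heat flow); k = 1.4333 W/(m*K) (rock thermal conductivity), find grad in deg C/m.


grad = q / k * 1000
grad = 0.084840 / 1.4333 * 1000
grad = 59.19207 deg C/km
Convert: 59.19207 deg C/km * 0.001 = 0.059192 deg C/m
grad = 0.059192 deg C/m


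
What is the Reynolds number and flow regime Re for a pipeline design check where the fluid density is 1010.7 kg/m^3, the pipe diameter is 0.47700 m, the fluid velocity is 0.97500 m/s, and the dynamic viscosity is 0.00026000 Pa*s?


Step 1: Re = rho*vel*D/mu = 1010.7*0.975*0.477/0.00026 = 1.8079e+06
Step 2: Re = 1.8079e+06 > 4000, so flow is turbulent.
Re = 1.8079e+06 (turbulent)


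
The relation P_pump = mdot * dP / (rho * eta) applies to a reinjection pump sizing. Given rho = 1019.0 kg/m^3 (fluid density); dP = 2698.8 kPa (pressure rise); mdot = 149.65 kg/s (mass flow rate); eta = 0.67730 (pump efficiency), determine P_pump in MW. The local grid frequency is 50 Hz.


P_pump = mdot * dP / (rho * eta)
P_pump = 149.65 * 2698.8 / (1019.0 * 0.67730)
P_pump = 585.1836 kW
Convert: 585.1836 kW * 0.001 = 0.58518 MW
P_pump = 0.58518 MW


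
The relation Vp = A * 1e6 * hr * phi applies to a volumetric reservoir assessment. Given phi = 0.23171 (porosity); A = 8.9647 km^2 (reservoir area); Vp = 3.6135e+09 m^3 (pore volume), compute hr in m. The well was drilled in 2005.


hr = Vp / (A * 1e6 * phi)
hr = 3.6135e+09 / (8.9647 * 1e6 * 0.23171)
hr = 1739.6 m


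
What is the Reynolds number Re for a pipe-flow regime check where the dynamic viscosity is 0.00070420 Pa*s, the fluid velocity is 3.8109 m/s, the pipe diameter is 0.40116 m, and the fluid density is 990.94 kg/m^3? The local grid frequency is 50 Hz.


Re = rho * vel * D / mu
Re = 990.94 * 3.8109 * 0.40116 / 0.00070420
Re = 2.1513e+06


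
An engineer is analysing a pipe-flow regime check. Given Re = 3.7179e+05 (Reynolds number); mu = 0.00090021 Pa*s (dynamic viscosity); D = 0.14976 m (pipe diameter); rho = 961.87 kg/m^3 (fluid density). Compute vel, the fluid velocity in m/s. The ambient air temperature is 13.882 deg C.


vel = Re * mu / (rho * D)
vel = 3.7179e+05 * 0.00090021 / (961.87 * 0.14976)
vel = 2.3234 m/s


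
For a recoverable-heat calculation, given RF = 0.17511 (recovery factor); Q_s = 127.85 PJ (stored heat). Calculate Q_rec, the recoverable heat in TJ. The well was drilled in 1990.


Q_rec = Q_s * RF
Q_rec = 127.85 * 0.17511
Q_rec = 22.38781 PJ
Convert: 22.38781 PJ * 1000.0 = 22388 TJ
Q_rec = 22388 TJ


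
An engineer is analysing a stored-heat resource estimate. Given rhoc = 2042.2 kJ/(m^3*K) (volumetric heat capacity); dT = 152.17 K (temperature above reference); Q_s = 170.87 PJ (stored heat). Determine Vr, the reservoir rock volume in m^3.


Vr = Q_s * 1e12 / (rhoc * dT)
Vr = 170.87 * 1e12 / (2042.2 * 152.17)
Vr = 5.4984e+08 m^3


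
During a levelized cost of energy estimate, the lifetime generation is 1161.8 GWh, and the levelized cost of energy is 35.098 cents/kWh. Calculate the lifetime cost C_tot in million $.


C_tot = LCOE / 100 * E_tot
C_tot = 35.098 / 100 * 1161.8
C_tot = 407.77 million $


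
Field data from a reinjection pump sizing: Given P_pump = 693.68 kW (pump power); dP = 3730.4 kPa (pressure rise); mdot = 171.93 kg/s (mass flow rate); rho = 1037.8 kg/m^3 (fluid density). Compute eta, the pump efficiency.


eta = mdot * dP / (rho * P_pump)
eta = 171.93 * 3730.4 / (1037.8 * 693.68)
eta = 0.89091


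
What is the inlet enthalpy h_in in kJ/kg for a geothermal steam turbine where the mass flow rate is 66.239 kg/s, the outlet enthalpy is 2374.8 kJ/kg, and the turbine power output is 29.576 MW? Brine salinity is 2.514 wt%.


h_in = h_out + P * 1000 / mdot
h_in = 2374.8 + 29.576 * 1000 / 66.239
h_in = 2821.3 kJ/kg


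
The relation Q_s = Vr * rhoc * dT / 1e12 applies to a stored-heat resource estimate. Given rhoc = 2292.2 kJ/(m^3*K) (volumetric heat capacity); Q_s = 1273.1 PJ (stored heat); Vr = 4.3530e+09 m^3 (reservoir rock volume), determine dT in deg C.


dT = Q_s * 1e12 / (Vr * rhoc)
dT = 1273.1 * 1e12 / (4.3530e+09 * 2292.2)
dT = 127.5914 K
Convert (temperature difference, 1 K = 1 deg C): 127.5914 K = 127.5914 deg C
dT = 127.59 deg C


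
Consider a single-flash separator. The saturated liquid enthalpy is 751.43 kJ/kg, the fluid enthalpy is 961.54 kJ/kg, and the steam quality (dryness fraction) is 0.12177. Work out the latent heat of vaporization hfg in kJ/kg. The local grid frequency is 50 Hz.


hfg = (h - hf) / x
hfg = (961.54 - 751.43) / 0.12177
hfg = 1725.5 kJ/kg


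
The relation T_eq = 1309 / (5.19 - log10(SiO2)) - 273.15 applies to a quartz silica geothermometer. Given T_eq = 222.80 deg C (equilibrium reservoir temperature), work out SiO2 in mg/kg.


SiO2 = 10^(5.19 - 1309/(T_eq + 273.15))
SiO2 = 10^(5.19 - 1309/(222.80 + 273.15))
SiO2 = 355.32 mg/kg


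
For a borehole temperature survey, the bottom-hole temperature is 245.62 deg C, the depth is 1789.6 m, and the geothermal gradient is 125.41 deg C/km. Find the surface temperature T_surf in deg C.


T_surf = T_d - grad * d / 1000
T_surf = 245.62 - 125.41 * 1789.6 / 1000
T_surf = 21.186 deg C


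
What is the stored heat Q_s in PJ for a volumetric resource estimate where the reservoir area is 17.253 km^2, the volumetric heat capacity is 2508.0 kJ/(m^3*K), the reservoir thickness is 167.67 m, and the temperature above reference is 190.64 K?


Step 1: Vr = A*1e6*hr = 17.253*1e6*167.67 = 2.892811e+09 m^3
Step 2: Q_s = Vr*rhoc*dT/1e12 = 2.892811e+09*2508.0*190.64/1e12 = 1383.1 PJ
Q_s = 1383.1 PJ


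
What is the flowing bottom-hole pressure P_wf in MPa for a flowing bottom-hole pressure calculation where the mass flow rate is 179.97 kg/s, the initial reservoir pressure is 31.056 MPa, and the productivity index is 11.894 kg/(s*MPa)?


P_wf = P_i - mdot / PI
P_wf = 31.056 - 179.97 / 11.894
P_wf = 15.925 MPa


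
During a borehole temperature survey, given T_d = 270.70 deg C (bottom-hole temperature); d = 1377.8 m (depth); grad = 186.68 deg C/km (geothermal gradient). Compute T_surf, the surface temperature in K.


T_surf = T_d - grad * d / 1000
T_surf = 270.70 - 186.68 * 1377.8 / 1000
T_surf = 13.49230 deg C
Convert to K: 13.49230 + 273.15 = 286.64 K
T_surf = 286.64 K


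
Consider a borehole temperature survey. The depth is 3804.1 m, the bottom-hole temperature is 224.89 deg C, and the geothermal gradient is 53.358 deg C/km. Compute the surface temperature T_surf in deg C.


T_surf = T_d - grad * d / 1000
T_surf = 224.89 - 53.358 * 3804.1 / 1000
T_surf = 21.911 deg C


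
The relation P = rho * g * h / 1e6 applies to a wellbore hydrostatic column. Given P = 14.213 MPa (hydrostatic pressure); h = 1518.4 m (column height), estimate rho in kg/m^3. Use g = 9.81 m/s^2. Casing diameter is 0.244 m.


rho = P * 1e6 / (g * h)
rho = 14.213 * 1e6 / (9.81 * 1518.4)
rho = 954.18 kg/m^3


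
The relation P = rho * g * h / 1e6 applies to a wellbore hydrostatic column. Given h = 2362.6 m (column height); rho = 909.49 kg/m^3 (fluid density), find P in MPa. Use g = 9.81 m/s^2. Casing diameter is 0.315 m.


P = rho * g * h / 1e6
P = 909.49 * 9.81 * 2362.6 / 1e6
P = 21.079 MPa


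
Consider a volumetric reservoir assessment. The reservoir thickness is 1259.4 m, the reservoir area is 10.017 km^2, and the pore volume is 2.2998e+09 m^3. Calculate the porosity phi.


phi = Vp / (A * 1e6 * hr)
phi = 2.2998e+09 / (10.017 * 1e6 * 1259.4)
phi = 0.18230


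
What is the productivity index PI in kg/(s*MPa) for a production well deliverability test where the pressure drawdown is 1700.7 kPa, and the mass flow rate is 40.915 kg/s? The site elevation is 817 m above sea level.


PI = mdot * 1000 / dP
PI = 40.915 * 1000 / 1700.7
PI = 24.058 kg/(s*MPa)


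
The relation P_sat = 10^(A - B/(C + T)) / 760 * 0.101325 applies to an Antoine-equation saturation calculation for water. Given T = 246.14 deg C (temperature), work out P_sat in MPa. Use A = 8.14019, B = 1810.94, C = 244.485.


P_sat = 10^(A - B/(C + T)) / 760 * 0.101325
P_sat = 10^(8.14019 - 1810.94/(244.485 + 246.14)) / 760 * 0.101325
P_sat = 3.7498 MPa


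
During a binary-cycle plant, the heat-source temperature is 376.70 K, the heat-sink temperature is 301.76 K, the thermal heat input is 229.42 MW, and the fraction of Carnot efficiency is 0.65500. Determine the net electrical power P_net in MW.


Step 1: eta = (1 - Tc/Th)*f = (1 - 301.76/376.7)*0.655 = 0.1303045
Step 2: P_net = eta * Q_in = 0.1303045 * 229.42 = 29.894 MW
P_net = 29.894 MW


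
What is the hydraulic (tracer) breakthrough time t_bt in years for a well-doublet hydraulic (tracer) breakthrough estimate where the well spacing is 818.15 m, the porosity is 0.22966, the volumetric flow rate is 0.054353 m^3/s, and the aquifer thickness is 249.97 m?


t_bt = pi * hr * phi * L^2 / (3 * Qv) / (365.25*86400)
t_bt = pi * 249.97 * 0.22966 * 818.15^2 / (3 * 0.054353) / (365.25*86400)
t_bt = 23.461 years


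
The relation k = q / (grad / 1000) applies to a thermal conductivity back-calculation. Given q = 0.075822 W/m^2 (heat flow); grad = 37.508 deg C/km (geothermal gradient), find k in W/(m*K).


k = q / (grad / 1000)
k = 0.075822 / (37.508 / 1000)
k = 2.0215 W/(m*K)


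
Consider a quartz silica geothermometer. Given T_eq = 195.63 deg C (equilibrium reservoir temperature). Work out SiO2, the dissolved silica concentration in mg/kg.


SiO2 = 10^(5.19 - 1309/(T_eq + 273.15))
SiO2 = 10^(5.19 - 1309/(195.63 + 273.15))
SiO2 = 249.83 mg/kg


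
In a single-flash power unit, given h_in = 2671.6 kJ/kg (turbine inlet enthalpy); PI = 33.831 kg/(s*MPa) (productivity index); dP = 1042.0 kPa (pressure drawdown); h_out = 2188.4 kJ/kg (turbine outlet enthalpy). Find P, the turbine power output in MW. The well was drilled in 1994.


Step 1: mdot = PI * dP / 1000 = 33.831 * 1042.0 / 1000 = 35.25190 kg/s
Step 2: P = mdot*(h_in - h_out)/1000 = 35.25190*(2671.6 - 2188.4)/1000 = 17.034 MW
P = 17.034 MW


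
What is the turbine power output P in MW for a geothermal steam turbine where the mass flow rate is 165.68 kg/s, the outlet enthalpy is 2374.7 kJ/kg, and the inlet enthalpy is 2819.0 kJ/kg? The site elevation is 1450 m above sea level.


P = mdot * (h_in - h_out) / 1000
P = 165.68 * (2819.0 - 2374.7) / 1000
P = 73.612 MW


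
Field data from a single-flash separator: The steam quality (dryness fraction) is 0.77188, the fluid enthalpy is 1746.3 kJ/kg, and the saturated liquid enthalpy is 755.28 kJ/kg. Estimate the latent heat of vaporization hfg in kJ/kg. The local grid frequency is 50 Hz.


hfg = (h - hf) / x
hfg = (1746.3 - 755.28) / 0.77188
hfg = 1283.9 kJ/kg


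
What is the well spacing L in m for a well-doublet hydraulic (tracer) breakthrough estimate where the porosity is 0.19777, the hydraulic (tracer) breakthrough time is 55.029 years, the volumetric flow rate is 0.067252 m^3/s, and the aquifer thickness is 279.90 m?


L = sqrt(t_bt*365.25*86400*3*Qv / (pi*hr*phi))
L = sqrt(55.029*365.25*86400*3*0.067252 / (pi*279.90*0.19777))
L = 1419.4 m


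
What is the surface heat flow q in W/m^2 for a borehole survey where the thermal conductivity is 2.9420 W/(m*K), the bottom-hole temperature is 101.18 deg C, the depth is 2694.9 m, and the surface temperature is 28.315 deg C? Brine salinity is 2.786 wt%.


Step 1: grad = (T_d - T_surf)/d * 1000 = (101.18 - 28.315)/2694.9 * 1000 = 27.03811 deg C/km
Step 2: q = k * grad / 1000 = 2.942 * 27.03811 / 1000 = 0.079546 W/m^2
q = 0.079546 W/m^2


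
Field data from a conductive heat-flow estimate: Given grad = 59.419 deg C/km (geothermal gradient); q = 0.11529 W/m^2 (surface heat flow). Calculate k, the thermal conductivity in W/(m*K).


k = q * 1000 / grad
k = 0.11529 * 1000 / 59.419
k = 1.9403 W/(m*K)


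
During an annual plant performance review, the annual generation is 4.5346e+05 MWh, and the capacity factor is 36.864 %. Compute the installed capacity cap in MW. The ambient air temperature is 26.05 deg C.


cap = E_a / (CF/100 * 8760)
cap = 4.5346e+05 / (36.864/100 * 8760)
cap = 140.42 MW


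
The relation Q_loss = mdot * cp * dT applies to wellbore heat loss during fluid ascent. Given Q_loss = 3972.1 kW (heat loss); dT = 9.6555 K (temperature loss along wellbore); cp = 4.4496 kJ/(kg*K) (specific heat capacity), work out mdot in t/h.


mdot = Q_loss / (cp * dT)
mdot = 3972.1 / (4.4496 * 9.6555)
mdot = 92.45373 kg/s
Convert: 92.45373 kg/s * 3.6 = 332.83 t/h
mdot = 332.83 t/h


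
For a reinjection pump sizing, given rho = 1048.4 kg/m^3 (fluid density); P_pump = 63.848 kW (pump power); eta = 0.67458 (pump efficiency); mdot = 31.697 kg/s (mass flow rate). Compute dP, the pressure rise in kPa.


dP = P_pump * rho * eta / mdot
dP = 63.848 * 1048.4 * 0.67458 / 31.697
dP = 1424.6 kPa


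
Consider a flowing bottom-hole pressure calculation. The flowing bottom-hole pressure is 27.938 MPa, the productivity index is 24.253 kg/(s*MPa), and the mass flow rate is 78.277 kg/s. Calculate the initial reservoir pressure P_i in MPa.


P_i = P_wf + mdot / PI
P_i = 27.938 + 78.277 / 24.253
P_i = 31.166 MPa


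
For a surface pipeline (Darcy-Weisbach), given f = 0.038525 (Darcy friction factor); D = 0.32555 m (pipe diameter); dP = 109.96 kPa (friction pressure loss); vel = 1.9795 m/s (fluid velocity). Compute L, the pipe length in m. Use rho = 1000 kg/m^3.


L = dP*1000*D / (f*rho*vel^2/2)
L = 109.96*1000*0.32555 / (0.038525*1000*1.9795^2/2)
L = 474.27 m


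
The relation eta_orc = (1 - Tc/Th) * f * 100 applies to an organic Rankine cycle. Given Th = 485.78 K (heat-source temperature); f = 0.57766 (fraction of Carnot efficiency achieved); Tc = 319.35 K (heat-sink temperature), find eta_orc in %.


eta_orc = (1 - Tc/Th) * f * 100
eta_orc = (1 - 319.35/485.78) * 0.57766 * 100
eta_orc = 19.791 %


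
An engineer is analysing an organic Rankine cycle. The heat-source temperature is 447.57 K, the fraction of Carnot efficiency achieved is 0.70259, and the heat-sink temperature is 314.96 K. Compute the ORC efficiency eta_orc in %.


eta_orc = (1 - Tc/Th) * f * 100
eta_orc = (1 - 314.96/447.57) * 0.70259 * 100
eta_orc = 20.817 %


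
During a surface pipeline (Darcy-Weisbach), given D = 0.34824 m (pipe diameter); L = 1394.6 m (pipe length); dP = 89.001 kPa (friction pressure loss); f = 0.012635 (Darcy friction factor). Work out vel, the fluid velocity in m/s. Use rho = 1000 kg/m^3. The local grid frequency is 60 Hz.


vel = sqrt(dP*1000*2*D / (f*L*rho))
vel = sqrt(89.001*1000*2*0.34824 / (0.012635*1394.6*1000))
vel = 1.8756 m/s


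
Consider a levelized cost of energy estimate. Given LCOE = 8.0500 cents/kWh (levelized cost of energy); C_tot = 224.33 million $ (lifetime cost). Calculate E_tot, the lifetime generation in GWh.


E_tot = C_tot / LCOE * 100
E_tot = 224.33 / 8.0500 * 100
E_tot = 2786.7 GWh


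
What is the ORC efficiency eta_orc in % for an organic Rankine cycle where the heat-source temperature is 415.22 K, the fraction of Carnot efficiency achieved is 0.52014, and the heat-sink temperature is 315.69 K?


eta_orc = (1 - Tc/Th) * f * 100
eta_orc = (1 - 315.69/415.22) * 0.52014 * 100
eta_orc = 12.468 %


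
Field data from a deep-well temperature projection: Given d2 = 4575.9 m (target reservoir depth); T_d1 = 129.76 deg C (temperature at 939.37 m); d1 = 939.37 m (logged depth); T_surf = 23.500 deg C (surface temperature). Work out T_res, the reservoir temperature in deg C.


Step 1: grad = (T_d1 - T_surf)/d1 * 1000 = (129.76 - 23.5)/939.37 * 1000 = 113.1184 deg C/km
Step 2: T_res = T_surf + grad*d2/1000 = 23.5 + 113.1184*4575.9/1000 = 541.12 deg C
T_res = 541.12 deg C
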